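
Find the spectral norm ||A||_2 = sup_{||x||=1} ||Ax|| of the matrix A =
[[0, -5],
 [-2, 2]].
||A||_2 = sqrt((33 + sqrt(689))/2) ≈ 5.4428 (= sqrt(largest eigenvalue of A^T A))

||A||_2 = sigma_max(A) = sqrt(lambda_max(A^T A)). Form the symmetric matrix M = A^T A =
[[4, -4],
 [-4, 29]].
Its characteristic polynomial (trace, determinant of M give the coefficients) is
  p(λ) = det(λ I - M) = λ^2 - 33λ + 100.
For λ^2 - 33λ + 100 the discriminant is 689. It is nonnegative but not a perfect square, so the roots are real and irrational: λ = (33 ± sqrt(689))/2 ≈ 29.6244, 3.3756.
So the eigenvalues of A^T A are ≈ 3.3756, 29.6244 (all ≥ 0, as they must be for A^T A). The largest is λ_max = (33 + sqrt(689))/2 ≈ 29.6244, hence ||A||_2 = sqrt(λ_max) = sqrt((33 + sqrt(689))/2) ≈ 5.4428.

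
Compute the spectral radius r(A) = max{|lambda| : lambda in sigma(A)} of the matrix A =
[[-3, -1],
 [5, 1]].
r(A) = sqrt(2) ≈ 1.4142

The eigenvalues of A are the roots of its characteristic polynomial. With M = A (coefficients from the trace and determinant):
  p(λ) = det(λ I - M) = λ^2 + 2λ + 2.
For λ^2 + 2λ + 2 the discriminant is -4. It is negative, so the roots are the complex-conjugate pair λ = -1 ± (sqrt(4)/2) i ≈ -1 ± 1i. For a conjugate pair the product of the roots equals the constant term, so |λ|^2 = 2 and |λ| = sqrt(2) ≈ 1.4142.
Thus the eigenvalues (to 4 decimals) are -1 ± 1i (modulus 1.4142). The spectral radius is the largest modulus: r(A) = sqrt(2) ≈ 1.4142. (Cross-check: r(A) ≤ ||A||_2 ≈ 5.9907; equality holds whenever A is normal, though it can also hold for some non-normal A.)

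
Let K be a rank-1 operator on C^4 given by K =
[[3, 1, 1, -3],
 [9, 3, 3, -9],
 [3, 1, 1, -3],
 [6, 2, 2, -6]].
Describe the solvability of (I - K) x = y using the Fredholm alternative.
(I - K) is singular (det(I - K) = 0, i.e. 1 ∈ sigma(K)). (I - K) x = y is solvable iff y ⊥ ker((I - K)^*) = span{(3, 1, 1, -3)}, i.e. iff 3y_1 + y_2 + y_3 - 3y_4 = 0. When solvable, the solutions are x = y + c·(1, 3, 1, 2), c arbitrary (ker(I - K) = span{(1, 3, 1, 2)}, dimension 1).

K has rank 1, so it is an outer product K = u v^T: every row of K is a multiple of one row vector. Reading off the entries, u = (1, 3, 1, 2) and v = (3, 1, 1, -3) (row i of K equals u_i·v^T). A rank-one matrix u v^T satisfies K u = u (v·u) and kills the (3)-dimensional subspace v^⊥, so its characteristic polynomial is lambda^3 (lambda - v·u) with v·u = tr K = 1. Hence the eigenvalues of I - K are 1 (multiplicity 3) and 1 - (1) = 0, so det(I - K) = 0. (Direct check: I - K =
[[-2, -1, -1, 3],
 [-9, -2, -3, 9],
 [-3, -1, 0, 3],
 [-6, -2, -2, 7]]
has determinant 0.) So 1 is an eigenvalue of K and (I - K) is not invertible. The finite-dimensional Fredholm alternative says: either (I - K) is invertible, or ker(I - K) ≠ {0} and then range(I - K) = ker((I - K)^*)^⊥, with dim ker(I - K) = dim ker((I - K)^*). We are in the second case, so we need both kernels. Kernel of I - K: (I - K) u = u - u (v·u) = u - u = 0, so ker(I - K) = span{u} = span{(1, 3, 1, 2)} (it is exactly 1-dimensional because rank(I - K) = 3). Kernel of the adjoint: K is real, so (I - K)^* = I - K^T = I - v u^T, and (I - v u^T) v = v - v (u·v) = 0; hence ker((I - K)^*) = span{v} = span{(3, 1, 1, -3)}. Therefore (I - K) x = y is solvable iff <y, v> = 0, i.e. iff 3y_1 + y_2 + y_3 - 3y_4 = 0. When this holds, K y = u (v·y) = 0, so (I - K) y = y and x = y is a particular solution; the full solution set is the line x = y + c·u = y + c·(1, 3, 1, 2), c ∈ C.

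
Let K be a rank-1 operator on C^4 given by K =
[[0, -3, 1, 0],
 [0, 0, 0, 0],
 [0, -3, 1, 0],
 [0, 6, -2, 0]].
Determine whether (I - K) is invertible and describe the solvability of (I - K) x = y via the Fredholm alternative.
(I - K) is singular (det(I - K) = 0, i.e. 1 ∈ sigma(K)). (I - K) x = y is solvable iff y ⊥ ker((I - K)^*) = span{(0, -3, 1, 0)}, i.e. iff -3y_2 + y_3 = 0. When solvable, the solutions are x = y + c·(1, 0, 1, -2), c arbitrary (ker(I - K) = span{(1, 0, 1, -2)}, dimension 1).

K has rank 1, so it is an outer product K = u v^T: every row of K is a multiple of one row vector. Reading off the entries, u = (1, 0, 1, -2) and v = (0, -3, 1, 0) (row i of K equals u_i·v^T). A rank-one matrix u v^T satisfies K u = u (v·u) and kills the (3)-dimensional subspace v^⊥, so its characteristic polynomial is lambda^3 (lambda - v·u) with v·u = tr K = 1. Hence the eigenvalues of I - K are 1 (multiplicity 3) and 1 - (1) = 0, so det(I - K) = 0. (Direct check: I - K =
[[1, 3, -1, 0],
 [0, 1, 0, 0],
 [0, 3, 0, 0],
 [0, -6, 2, 1]]
has determinant 0.) So 1 is an eigenvalue of K and (I - K) is not invertible. The finite-dimensional Fredholm alternative says: either (I - K) is invertible, or ker(I - K) ≠ {0} and then range(I - K) = ker((I - K)^*)^⊥, with dim ker(I - K) = dim ker((I - K)^*). We are in the second case, so we need both kernels. Kernel of I - K: (I - K) u = u - u (v·u) = u - u = 0, so ker(I - K) = span{u} = span{(1, 0, 1, -2)} (it is exactly 1-dimensional because rank(I - K) = 3). Kernel of the adjoint: K is real, so (I - K)^* = I - K^T = I - v u^T, and (I - v u^T) v = v - v (u·v) = 0; hence ker((I - K)^*) = span{v} = span{(0, -3, 1, 0)}. Therefore (I - K) x = y is solvable iff <y, v> = 0, i.e. iff -3y_2 + y_3 = 0. When this holds, K y = u (v·y) = 0, so (I - K) y = y and x = y is a particular solution; the full solution set is the line x = y + c·u = y + c·(1, 0, 1, -2), c ∈ C.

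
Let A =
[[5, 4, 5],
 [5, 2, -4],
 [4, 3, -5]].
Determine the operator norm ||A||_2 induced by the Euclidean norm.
||A||_2 ≈ 9.9739 (= sqrt(largest eigenvalue of A^T A))

||A||_2 = sigma_max(A) = sqrt(lambda_max(A^T A)). Form the symmetric matrix M = A^T A =
[[66, 42, -15],
 [42, 29, -3],
 [-15, -3, 66]].
Its characteristic polynomial (trace, sum of principal 2x2 minors, determinant of M give the coefficients) is
  p(λ) = det(λ I - M) = λ^3 - 161λ^2 + 6186λ - 6561.
No integer candidate from the rational root theorem (±divisors of 6561) is a root, so the roots are irrational. The cubic discriminant is Δ = 51973166169 > 0, so there are three distinct real roots. p(1) = -535 and p(2) = 5175 have opposite signs, so a root lies in (1, 2); Newton's method refines it to λ ≈ 1.0914. p(60) = 999 and p(61) = -1315 have opposite signs, so a root lies in (60, 61); Newton's method refines it to λ ≈ 60.4296. p(99) = -1809 and p(100) = 2039 have opposite signs, so a root lies in (99, 100); Newton's method refines it to λ ≈ 99.479. Check (Vieta): the three roots sum to 161, matching tr M = 161.
So the eigenvalues of A^T A are ≈ 1.0914, 60.4296, 99.479 (all ≥ 0, as they must be for A^T A). The largest is λ_max ≈ 99.479, hence ||A||_2 = sqrt(λ_max) ≈ 9.9739.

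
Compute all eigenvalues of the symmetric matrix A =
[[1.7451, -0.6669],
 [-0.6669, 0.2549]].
sigma(A) ≈ {0, 2}

A is real symmetric, so its spectrum consists of real eigenvalues. Expanding the characteristic polynomial of the displayed matrix gives
  det(λ I - A) = p(λ) = λ^2 + (-2)λ + (0).
Solving p(λ) = 0 yields eigenvalues ≈ 0, 2. (A is shown rounded to 4 decimals, so these recover the underlying integer eigenvalues to within that precision.)
Verification: the trace of A = 2 equals the sum of eigenvalues 2, and det(A) ≈ 0.0001 matches the eigenvalue product 0.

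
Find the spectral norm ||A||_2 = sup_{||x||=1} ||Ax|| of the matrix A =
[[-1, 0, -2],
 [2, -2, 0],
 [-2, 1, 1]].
||A||_2 ≈ 3.6559 (= sqrt(largest eigenvalue of A^T A))

||A||_2 = sigma_max(A) = sqrt(lambda_max(A^T A)). Form the symmetric matrix M = A^T A =
[[9, -6, 0],
 [-6, 5, 1],
 [0, 1, 5]].
Its characteristic polynomial (trace, sum of principal 2x2 minors, determinant of M give the coefficients) is
  p(λ) = det(λ I - M) = λ^3 - 19λ^2 + 78λ - 36.
No integer candidate from the rational root theorem (±divisors of 36) is a root, so the roots are irrational. The cubic discriminant is Δ = 235764 > 0, so there are three distinct real roots. p(0) = -36 and p(1) = 24 have opposite signs, so a root lies in (0, 1); Newton's method refines it to λ ≈ 0.5274. p(5) = 4 and p(6) = -36 have opposite signs, so a root lies in (5, 6); Newton's method refines it to λ ≈ 5.1069. p(13) = -36 and p(14) = 76 have opposite signs, so a root lies in (13, 14); Newton's method refines it to λ ≈ 13.3657. Check (Vieta): the three roots sum to 19, matching tr M = 19.
So the eigenvalues of A^T A are ≈ 0.5274, 5.1069, 13.3657 (all ≥ 0, as they must be for A^T A). The largest is λ_max ≈ 13.3657, hence ||A||_2 = sqrt(λ_max) ≈ 3.6559.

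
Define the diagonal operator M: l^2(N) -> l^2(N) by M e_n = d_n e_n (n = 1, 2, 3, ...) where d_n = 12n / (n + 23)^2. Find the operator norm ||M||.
||M|| = 3/23 (attained at n = 23)

For M diagonal, ||M|| = sup_n |d_n|. Treat f(x) = 12x / (x + 23)^2 for real x > 0. By the quotient rule, f'(x) = 12(23 - x)/(x + 23)^3, which is positive for x < 23 and negative for x > 23. So f has a unique maximum at x = 23, and since 23 is a positive integer, the supremum over n ≥ 1 is attained at n = 23: d_23 = 12·23/(23 + 23)^2 = 12·23/2116 = 3/23. Hence ||M|| = 3/23.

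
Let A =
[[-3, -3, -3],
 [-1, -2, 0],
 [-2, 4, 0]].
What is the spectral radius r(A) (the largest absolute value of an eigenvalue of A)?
r(A) ≈ 4.47

The eigenvalues of A are the roots of its characteristic polynomial. With M = A (coefficients from the trace, the sum of principal 2x2 minors, and det A):
  p(λ) = det(λ I - M) = λ^3 + 5λ^2 - 3λ - 24.
No integer candidate from the rational root theorem (±divisors of 24) is a root, so the roots are irrational. The cubic discriminant is Δ = 3261 > 0, so there are three distinct real roots. p(-5) = -9 and p(-4) = 4 have opposite signs, so a root lies in (-5, -4); Newton's method refines it to λ ≈ -4.47. p(-3) = 3 and p(-2) = -6 have opposite signs, so a root lies in (-3, -2); Newton's method refines it to λ ≈ -2.5973. p(2) = -2 and p(3) = 39 have opposite signs, so a root lies in (2, 3); Newton's method refines it to λ ≈ 2.0672. Check (Vieta): the three roots sum to -5, matching tr M = -5.
Thus the eigenvalues (to 4 decimals) are -4.47 (modulus 4.47); -2.5973 (modulus 2.5973); 2.0672 (modulus 2.0672). The spectral radius is the largest modulus: r(A) ≈ 4.47. (Cross-check: r(A) ≤ ||A||_2 ≈ 5.8661; equality holds whenever A is normal, though it can also hold for some non-normal A.)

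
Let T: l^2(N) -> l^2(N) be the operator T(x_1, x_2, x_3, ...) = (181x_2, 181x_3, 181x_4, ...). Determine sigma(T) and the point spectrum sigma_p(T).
sigma(T) = closed disk {z in C : |z| ≤ 181}; sigma_p(T) = open disk {z in C : |z| < 181}

Note T = 181·V where V is the unit left shift (V x)_k = x_{k+1}; so sigma(T) = 181·sigma(V) and ||T|| = 181||V||. ||T x||^2 = 32761sum_{k≥2} |x_k|^2 ≤ 32761||x||^2, with equality on {x : x_1 = 0}, so ||T|| = 181. For any lambda with |lambda| < 181, set r = lambda/181 (|r| < 1); the vector x = (1, r, r^2, ...) is in l^2 and satisfies T x = 181(r, r^2, ...) = lambda x, so lambda is an eigenvalue. On the boundary |lambda| = 181 the geometric series diverges, so no l^2 eigenvector exists, but these lambda lie in the approximate point spectrum. Hence sigma(T) is the closed disk of radius 181 and sigma_p(T) is the open disk.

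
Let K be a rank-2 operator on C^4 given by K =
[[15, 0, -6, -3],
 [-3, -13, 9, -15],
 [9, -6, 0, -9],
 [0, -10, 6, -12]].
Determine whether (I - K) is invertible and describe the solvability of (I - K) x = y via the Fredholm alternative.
(I - K) is invertible (det(I - K) = -196 ≠ 0), so for every y in C^4 the equation (I - K) x = y has a unique solution.

K has rank 2 and factors as K = U V^T = u1 v1^T + u2 v2^T with u1 = (2, -3, 0, -2), v1 = (3, 3, -3, 3), u2 = (-3, -2, -3, -2), v2 = (-3, 2, 0, 3) (multiplying out reproduces the displayed K). The nonzero eigenvalues of U V^T coincide with those of the 2 x 2 matrix G = V^T U = [[v1·u1, v1·u2], [v2·u1, v2·u2]] = [[-9, -12], [-18, -1]], and by the Sylvester determinant identity det(I_4 - U V^T) = det(I_2 - V^T U) = det([[10, 12], [18, 2]]) = (10)(2) - (12)(18) = -196. (Direct check: I - K =
[[-14, 0, 6, 3],
 [3, 14, -9, 15],
 [-9, 6, 1, 9],
 [0, 10, -6, 13]]
has determinant -196.) The finite-dimensional Fredholm alternative says: either (I - K) is invertible, or ker(I - K) ≠ {0} and then range(I - K) = ker((I - K)^*)^⊥, with dim ker(I - K) = dim ker((I - K)^*). Since det(I - K) ≠ 0, 1 is not an eigenvalue of K and ker(I - K) = {0}, so we are in the first case: for every y there is a unique x = (I - K)^(-1) y. (Explicitly, by the Woodbury identity, (I - U V^T)^(-1) = I + U (I_2 - G)^(-1) V^T.)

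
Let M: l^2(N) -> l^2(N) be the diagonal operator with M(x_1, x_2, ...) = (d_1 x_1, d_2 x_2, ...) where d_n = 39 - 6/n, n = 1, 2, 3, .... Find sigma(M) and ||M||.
sigma(M) = {39 - 6/n : n ≥ 1} ∪ {39}; ||M|| = 39

A bounded diagonal operator on l^2 with diagonal entries d_n has spectrum equal to the closure of {d_n : n ≥ 1}: every d_n is an eigenvalue (with eigenvector e_n), so {d_n} ⊂ sigma(M); the spectrum is closed, so its closure is too; and for lambda not in the closure, (M - lambda I) has bounded inverse (the diagonal entries 1/(d_n - lambda) are bounded). For our sequence d_n = 39 - 6/n, n = 1, 2, 3, ...:
  - {d_n} = {39 - 6/n : n ≥ 1}; the only limit point is 39
  - closure = {39 - 6/n : n ≥ 1} ∪ {39}
For the norm: a diagonal operator has ||M|| = sup_n |d_n|. Here d_n = 39 - 6/n increases monotonically from d_1 = 33 toward 39, with all terms in [33, 39); so sup_n |d_n| = 39 (the supremum is the limit, not attained). So ||M|| = 39.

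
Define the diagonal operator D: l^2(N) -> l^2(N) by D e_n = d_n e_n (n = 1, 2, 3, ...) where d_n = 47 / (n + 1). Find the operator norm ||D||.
||D|| = 47/2 (attained at n = 1)

For D diagonal, ||D|| = sup_n |d_n| = sup_n 47/(n + 1). This is positive and strictly decreasing in n, so the supremum is attained at n = 1: d_1 = 47/(1 + 1) = 47/2. Hence ||D|| = 47/2.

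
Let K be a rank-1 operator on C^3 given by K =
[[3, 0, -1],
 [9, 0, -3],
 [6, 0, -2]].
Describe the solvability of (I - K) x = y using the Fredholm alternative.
(I - K) is singular (det(I - K) = 0, i.e. 1 ∈ sigma(K)). (I - K) x = y is solvable iff y ⊥ ker((I - K)^*) = span{(3, 0, -1)}, i.e. iff 3y_1 - y_3 = 0. When solvable, the solutions are x = y + c·(1, 3, 2), c arbitrary (ker(I - K) = span{(1, 3, 2)}, dimension 1).

K has rank 1, so it is an outer product K = u v^T: every row of K is a multiple of one row vector. Reading off the entries, u = (1, 3, 2) and v = (3, 0, -1) (row i of K equals u_i·v^T). A rank-one matrix u v^T satisfies K u = u (v·u) and kills the (2)-dimensional subspace v^⊥, so its characteristic polynomial is lambda^2 (lambda - v·u) with v·u = tr K = 1. Hence the eigenvalues of I - K are 1 (multiplicity 2) and 1 - (1) = 0, so det(I - K) = 0. (Direct check: I - K =
[[-2, 0, 1],
 [-9, 1, 3],
 [-6, 0, 3]]
has determinant 0.) So 1 is an eigenvalue of K and (I - K) is not invertible. The finite-dimensional Fredholm alternative says: either (I - K) is invertible, or ker(I - K) ≠ {0} and then range(I - K) = ker((I - K)^*)^⊥, with dim ker(I - K) = dim ker((I - K)^*). We are in the second case, so we need both kernels. Kernel of I - K: (I - K) u = u - u (v·u) = u - u = 0, so ker(I - K) = span{u} = span{(1, 3, 2)} (it is exactly 1-dimensional because rank(I - K) = 2). Kernel of the adjoint: K is real, so (I - K)^* = I - K^T = I - v u^T, and (I - v u^T) v = v - v (u·v) = 0; hence ker((I - K)^*) = span{v} = span{(3, 0, -1)}. Therefore (I - K) x = y is solvable iff <y, v> = 0, i.e. iff 3y_1 - y_3 = 0. When this holds, K y = u (v·y) = 0, so (I - K) y = y and x = y is a particular solution; the full solution set is the line x = y + c·u = y + c·(1, 3, 2), c ∈ C.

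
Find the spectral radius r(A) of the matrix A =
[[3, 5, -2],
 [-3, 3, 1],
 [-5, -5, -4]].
r(A) ≈ 5.6653

The eigenvalues of A are the roots of its characteristic polynomial. With M = A (coefficients from the trace, the sum of principal 2x2 minors, and det A):
  p(λ) = det(λ I - M) = λ^3 - 2λ^2 - 5λ + 166.
No integer candidate from the rational root theorem (±divisors of 166) is a root, so the roots are irrational. The cubic discriminant is Δ = -708220 < 0, so there is one real root and a complex-conjugate pair. p(-6) = -92 and p(-5) = 16 have opposite signs, so a root lies in (-6, -5); Newton's method refines it to λ ≈ -5.1721. Dividing out (λ - (-5.1721)) leaves approximately λ^2 - 7.1721λ + 32.0951. For λ^2 - 7.1721λ + 32.0951 the discriminant is -76.9411. It is negative, so the remaining roots are the complex-conjugate pair λ ≈ 3.5861 ± 4.3858i. Their product equals the constant term, so |λ|^2 ≈ 32.0951 and |λ| ≈ 5.6653.
Thus the eigenvalues (to 4 decimals) are -5.1721 (modulus 5.1721); 3.5861 ± 4.3858i (modulus 5.6653). The spectral radius is the largest modulus: r(A) ≈ 5.6653. (Cross-check: r(A) ≤ ||A||_2 ≈ 9.3476; equality holds whenever A is normal, though it can also hold for some non-normal A.)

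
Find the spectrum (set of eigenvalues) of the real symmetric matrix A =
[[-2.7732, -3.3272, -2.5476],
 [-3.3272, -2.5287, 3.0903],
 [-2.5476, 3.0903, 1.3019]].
sigma(A) ≈ {-6, -3, 5}

A is real symmetric, so its spectrum consists of real eigenvalues. Expanding the characteristic polynomial of the displayed matrix gives
  det(λ I - A) = p(λ) = λ^3 + (4)λ^2 + (-27)λ + (-90.0023).
Solving p(λ) = 0 yields eigenvalues ≈ -6, -3, 5. (A is shown rounded to 4 decimals, so these recover the underlying integer eigenvalues to within that precision.)
Verification: the trace of A = -4 equals the sum of eigenvalues -4, and det(A) ≈ 90.0023 matches the eigenvalue product 90.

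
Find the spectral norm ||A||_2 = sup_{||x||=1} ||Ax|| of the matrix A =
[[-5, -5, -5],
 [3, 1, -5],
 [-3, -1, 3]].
||A||_2 ≈ 8.7008 (= sqrt(largest eigenvalue of A^T A))

||A||_2 = sigma_max(A) = sqrt(lambda_max(A^T A)). Form the symmetric matrix M = A^T A =
[[43, 31, 1],
 [31, 27, 17],
 [1, 17, 59]].
Its characteristic polynomial (trace, sum of principal 2x2 minors, determinant of M give the coefficients) is
  p(λ) = det(λ I - M) = λ^3 - 129λ^2 + 4040λ - 400.
No integer candidate from the rational root theorem (±divisors of 400) is a root, so the roots are irrational. The cubic discriminant is Δ = 8164019200 > 0, so there are three distinct real roots. p(0) = -400 and p(1) = 3512 have opposite signs, so a root lies in (0, 1); Newton's method refines it to λ ≈ 0.0993. p(53) = 236 and p(54) = -940 have opposite signs, so a root lies in (53, 54); Newton's method refines it to λ ≈ 53.1965. p(75) = -1150 and p(76) = 512 have opposite signs, so a root lies in (75, 76); Newton's method refines it to λ ≈ 75.7042. Check (Vieta): the three roots sum to 129, matching tr M = 129.
So the eigenvalues of A^T A are ≈ 0.0993, 53.1965, 75.7042 (all ≥ 0, as they must be for A^T A). The largest is λ_max ≈ 75.7042, hence ||A||_2 = sqrt(λ_max) ≈ 8.7008.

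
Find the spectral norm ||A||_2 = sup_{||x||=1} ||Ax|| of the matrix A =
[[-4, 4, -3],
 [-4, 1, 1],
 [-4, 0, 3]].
||A||_2 ≈ 7.6057 (= sqrt(largest eigenvalue of A^T A))

||A||_2 = sigma_max(A) = sqrt(lambda_max(A^T A)). Form the symmetric matrix M = A^T A =
[[48, -20, -4],
 [-20, 17, -11],
 [-4, -11, 19]].
Its characteristic polynomial (trace, sum of principal 2x2 minors, determinant of M give the coefficients) is
  p(λ) = det(λ I - M) = λ^3 - 84λ^2 + 1514λ - 64.
No integer candidate from the rational root theorem (±divisors of 64) is a root, so the roots are irrational. The cubic discriminant is Δ = 2286859936 > 0, so there are three distinct real roots. p(0) = -64 and p(1) = 1367 have opposite signs, so a root lies in (0, 1); Newton's method refines it to λ ≈ 0.0424. p(26) = 92 and p(27) = -739 have opposite signs, so a root lies in (26, 27); Newton's method refines it to λ ≈ 26.1113. p(57) = -1489 and p(58) = 284 have opposite signs, so a root lies in (57, 58); Newton's method refines it to λ ≈ 57.8463. Check (Vieta): the three roots sum to 84, matching tr M = 84.
So the eigenvalues of A^T A are ≈ 0.0424, 26.1113, 57.8463 (all ≥ 0, as they must be for A^T A). The largest is λ_max ≈ 57.8463, hence ||A||_2 = sqrt(λ_max) ≈ 7.6057.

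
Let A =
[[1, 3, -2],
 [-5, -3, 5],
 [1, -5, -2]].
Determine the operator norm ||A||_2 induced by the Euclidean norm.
||A||_2 ≈ 8.3551 (= sqrt(largest eigenvalue of A^T A))

||A||_2 = sigma_max(A) = sqrt(lambda_max(A^T A)). Form the symmetric matrix M = A^T A =
[[27, 13, -29],
 [13, 43, -11],
 [-29, -11, 33]].
Its characteristic polynomial (trace, sum of principal 2x2 minors, determinant of M give the coefficients) is
  p(λ) = det(λ I - M) = λ^3 - 103λ^2 + 2340λ - 1600.
No integer candidate from the rational root theorem (±divisors of 1600) is a root, so the roots are irrational. The cubic discriminant is Δ = 6717827600 > 0, so there are three distinct real roots. p(0) = -1600 and p(1) = 638 have opposite signs, so a root lies in (0, 1); Newton's method refines it to λ ≈ 0.7055. p(32) = 576 and p(33) = -610 have opposite signs, so a root lies in (32, 33); Newton's method refines it to λ ≈ 32.4868. p(69) = -2014 and p(70) = 500 have opposite signs, so a root lies in (69, 70); Newton's method refines it to λ ≈ 69.8077. Check (Vieta): the three roots sum to 103, matching tr M = 103.
So the eigenvalues of A^T A are ≈ 0.7055, 32.4868, 69.8077 (all ≥ 0, as they must be for A^T A). The largest is λ_max ≈ 69.8077, hence ||A||_2 = sqrt(λ_max) ≈ 8.3551.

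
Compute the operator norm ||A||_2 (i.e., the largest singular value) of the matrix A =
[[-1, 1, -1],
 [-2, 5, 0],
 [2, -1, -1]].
||A||_2 ≈ 5.8153 (= sqrt(largest eigenvalue of A^T A))

||A||_2 = sigma_max(A) = sqrt(lambda_max(A^T A)). Form the symmetric matrix M = A^T A =
[[9, -13, -1],
 [-13, 27, 0],
 [-1, 0, 2]].
Its characteristic polynomial (trace, sum of principal 2x2 minors, determinant of M give the coefficients) is
  p(λ) = det(λ I - M) = λ^3 - 38λ^2 + 145λ - 121.
No integer candidate from the rational root theorem (±divisors of 121) is a root, so the roots are irrational. The cubic discriminant is Δ = 3213025 > 0, so there are three distinct real roots. p(1) = -13 and p(2) = 25 have opposite signs, so a root lies in (1, 2); Newton's method refines it to λ ≈ 1.1999. p(2) = 25 and p(3) = -1 have opposite signs, so a root lies in (2, 3); Newton's method refines it to λ ≈ 2.982. p(33) = -781 and p(34) = 185 have opposite signs, so a root lies in (33, 34); Newton's method refines it to λ ≈ 33.8182. Check (Vieta): the three roots sum to 38, matching tr M = 38.
So the eigenvalues of A^T A are ≈ 1.1999, 2.982, 33.8182 (all ≥ 0, as they must be for A^T A). The largest is λ_max ≈ 33.8182, hence ||A||_2 = sqrt(λ_max) ≈ 5.8153.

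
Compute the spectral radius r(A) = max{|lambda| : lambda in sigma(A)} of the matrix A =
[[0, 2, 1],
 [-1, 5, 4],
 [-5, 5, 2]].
r(A) ≈ 7.1053

The eigenvalues of A are the roots of its characteristic polynomial. With M = A (coefficients from the trace, the sum of principal 2x2 minors, and det A):
  p(λ) = det(λ I - M) = λ^3 - 7λ^2 - 3λ + 16.
No integer candidate from the rational root theorem (±divisors of 16) is a root, so the roots are irrational. The cubic discriminant is Δ = 21637 > 0, so there are three distinct real roots. p(-2) = -14 and p(-1) = 11 have opposite signs, so a root lies in (-2, -1); Newton's method refines it to λ ≈ -1.5542. p(1) = 7 and p(2) = -10 have opposite signs, so a root lies in (1, 2); Newton's method refines it to λ ≈ 1.4489. p(7) = -5 and p(8) = 56 have opposite signs, so a root lies in (7, 8); Newton's method refines it to λ ≈ 7.1053. Check (Vieta): the three roots sum to 7, matching tr M = 7.
Thus the eigenvalues (to 4 decimals) are -1.5542 (modulus 1.5542); 1.4489 (modulus 1.4489); 7.1053 (modulus 7.1053). The spectral radius is the largest modulus: r(A) ≈ 7.1053. (Cross-check: r(A) ≤ ||A||_2 ≈ 9.506; equality holds whenever A is normal, though it can also hold for some non-normal A.)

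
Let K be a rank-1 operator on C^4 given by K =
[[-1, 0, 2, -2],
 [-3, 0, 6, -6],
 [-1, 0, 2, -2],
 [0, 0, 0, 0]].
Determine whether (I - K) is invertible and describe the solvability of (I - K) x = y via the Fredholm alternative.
(I - K) is singular (det(I - K) = 0, i.e. 1 ∈ sigma(K)). (I - K) x = y is solvable iff y ⊥ ker((I - K)^*) = span{(-1, 0, 2, -2)}, i.e. iff -y_1 + 2y_3 - 2y_4 = 0. When solvable, the solutions are x = y + c·(1, 3, 1, 0), c arbitrary (ker(I - K) = span{(1, 3, 1, 0)}, dimension 1).

K has rank 1, so it is an outer product K = u v^T: every row of K is a multiple of one row vector. Reading off the entries, u = (1, 3, 1, 0) and v = (-1, 0, 2, -2) (row i of K equals u_i·v^T). A rank-one matrix u v^T satisfies K u = u (v·u) and kills the (3)-dimensional subspace v^⊥, so its characteristic polynomial is lambda^3 (lambda - v·u) with v·u = tr K = 1. Hence the eigenvalues of I - K are 1 (multiplicity 3) and 1 - (1) = 0, so det(I - K) = 0. (Direct check: I - K =
[[2, 0, -2, 2],
 [3, 1, -6, 6],
 [1, 0, -1, 2],
 [0, 0, 0, 1]]
has determinant 0.) So 1 is an eigenvalue of K and (I - K) is not invertible. The finite-dimensional Fredholm alternative says: either (I - K) is invertible, or ker(I - K) ≠ {0} and then range(I - K) = ker((I - K)^*)^⊥, with dim ker(I - K) = dim ker((I - K)^*). We are in the second case, so we need both kernels. Kernel of I - K: (I - K) u = u - u (v·u) = u - u = 0, so ker(I - K) = span{u} = span{(1, 3, 1, 0)} (it is exactly 1-dimensional because rank(I - K) = 3). Kernel of the adjoint: K is real, so (I - K)^* = I - K^T = I - v u^T, and (I - v u^T) v = v - v (u·v) = 0; hence ker((I - K)^*) = span{v} = span{(-1, 0, 2, -2)}. Therefore (I - K) x = y is solvable iff <y, v> = 0, i.e. iff -y_1 + 2y_3 - 2y_4 = 0. When this holds, K y = u (v·y) = 0, so (I - K) y = y and x = y is a particular solution; the full solution set is the line x = y + c·u = y + c·(1, 3, 1, 0), c ∈ C.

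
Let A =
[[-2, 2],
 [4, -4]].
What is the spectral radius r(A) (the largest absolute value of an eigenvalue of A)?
r(A) = 6

The eigenvalues of A are the roots of its characteristic polynomial. With M = A (coefficients from the trace and determinant):
  p(λ) = det(λ I - M) = λ^2 + 6λ.
For λ^2 + 6λ the discriminant is 36. It is a perfect square (6^2), so the roots are rational: λ = (-6 ± 6)/2 = 0, -6.
Thus the eigenvalues (to 4 decimals) are 0 (modulus 0); -6 (modulus 6). The spectral radius is the largest modulus: r(A) = 6. (Cross-check: r(A) ≤ ||A||_2 ≈ 6.3246; equality holds whenever A is normal, though it can also hold for some non-normal A.)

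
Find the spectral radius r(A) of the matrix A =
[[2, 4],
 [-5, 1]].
r(A) = sqrt(22) ≈ 4.6904

The eigenvalues of A are the roots of its characteristic polynomial. With M = A (coefficients from the trace and determinant):
  p(λ) = det(λ I - M) = λ^2 - 3λ + 22.
For λ^2 - 3λ + 22 the discriminant is -79. It is negative, so the roots are the complex-conjugate pair λ = 3/2 ± (sqrt(79)/2) i ≈ 1.5 ± 4.4441i. For a conjugate pair the product of the roots equals the constant term, so |λ|^2 = 22 and |λ| = sqrt(22) ≈ 4.6904.
Thus the eigenvalues (to 4 decimals) are 1.5 ± 4.4441i (modulus 4.6904). The spectral radius is the largest modulus: r(A) = sqrt(22) ≈ 4.6904. (Cross-check: r(A) ≤ ||A||_2 ≈ 5.4505; equality holds whenever A is normal, though it can also hold for some non-normal A.)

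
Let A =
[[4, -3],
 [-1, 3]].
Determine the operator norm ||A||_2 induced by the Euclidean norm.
||A||_2 = sqrt((35 + sqrt(901))/2) ≈ 5.7016 (= sqrt(largest eigenvalue of A^T A))

||A||_2 = sigma_max(A) = sqrt(lambda_max(A^T A)). Form the symmetric matrix M = A^T A =
[[17, -15],
 [-15, 18]].
Its characteristic polynomial (trace, determinant of M give the coefficients) is
  p(λ) = det(λ I - M) = λ^2 - 35λ + 81.
For λ^2 - 35λ + 81 the discriminant is 901. It is nonnegative but not a perfect square, so the roots are real and irrational: λ = (35 ± sqrt(901))/2 ≈ 32.5083, 2.4917.
So the eigenvalues of A^T A are ≈ 2.4917, 32.5083 (all ≥ 0, as they must be for A^T A). The largest is λ_max = (35 + sqrt(901))/2 ≈ 32.5083, hence ||A||_2 = sqrt(λ_max) = sqrt((35 + sqrt(901))/2) ≈ 5.7016.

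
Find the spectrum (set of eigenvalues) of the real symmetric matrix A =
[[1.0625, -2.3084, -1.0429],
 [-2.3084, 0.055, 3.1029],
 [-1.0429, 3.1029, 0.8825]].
sigma(A) ≈ {-3, 0, 5}

A is real symmetric, so its spectrum consists of real eigenvalues. Expanding the characteristic polynomial of the displayed matrix gives
  det(λ I - A) = p(λ) = λ^3 + (-2)λ^2 + (-15)λ + (0).
Solving p(λ) = 0 yields eigenvalues ≈ -3, 0, 5. (A is shown rounded to 4 decimals, so these recover the underlying integer eigenvalues to within that precision.)
Verification: the trace of A = 2 equals the sum of eigenvalues 2, and det(A) ≈ -0.0005 matches the eigenvalue product 0.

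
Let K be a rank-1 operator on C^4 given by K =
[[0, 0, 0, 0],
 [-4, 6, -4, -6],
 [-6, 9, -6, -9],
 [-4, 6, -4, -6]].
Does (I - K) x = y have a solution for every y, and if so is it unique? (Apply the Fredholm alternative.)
(I - K) is invertible (det(I - K) = 7 ≠ 0), so for every y in C^4 the equation (I - K) x = y has a unique solution.

K has rank 1, so it is an outer product K = u v^T: every row of K is a multiple of one row vector. Reading off the entries, u = (0, 2, 3, 2) and v = (-2, 3, -2, -3) (row i of K equals u_i·v^T). A rank-one matrix u v^T satisfies K u = u (v·u) and kills the (3)-dimensional subspace v^⊥, so its characteristic polynomial is lambda^3 (lambda - v·u) with v·u = tr K = -6. Hence the eigenvalues of I - K are 1 (multiplicity 3) and 1 - (-6) = 7, so det(I - K) = 7. (Direct check: I - K =
[[1, 0, 0, 0],
 [4, -5, 4, 6],
 [6, -9, 7, 9],
 [4, -6, 4, 7]]
has determinant 7.) The finite-dimensional Fredholm alternative says: either (I - K) is invertible, or ker(I - K) ≠ {0} and then range(I - K) = ker((I - K)^*)^⊥, with dim ker(I - K) = dim ker((I - K)^*). Since det(I - K) ≠ 0, 1 is not an eigenvalue of K and ker(I - K) = {0}, so we are in the first case: for every y there is a unique x = (I - K)^(-1) y. Explicitly, by the Sherman–Morrison formula, (I - u v^T)^(-1) = I + u v^T/(1 - v·u), i.e. (I - K)^(-1) = I + K/(7).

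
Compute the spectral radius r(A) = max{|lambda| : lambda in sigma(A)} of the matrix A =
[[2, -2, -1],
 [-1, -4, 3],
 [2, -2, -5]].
r(A) ≈ 4.8074

The eigenvalues of A are the roots of its characteristic polynomial. With M = A (coefficients from the trace, the sum of principal 2x2 minors, and det A):
  p(λ) = det(λ I - M) = λ^3 + 7λ^2 + 8λ - 40.
No integer candidate from the rational root theorem (±divisors of 40) is a root, so the roots are irrational. The cubic discriminant is Δ = -27552 < 0, so there is one real root and a complex-conjugate pair. p(1) = -24 and p(2) = 12 have opposite signs, so a root lies in (1, 2); Newton's method refines it to λ ≈ 1.7308. Dividing out (λ - (1.7308)) leaves approximately λ^2 + 8.7308λ + 23.111. For λ^2 + 8.7308λ + 23.111 the discriminant is -16.2176. It is negative, so the remaining roots are the complex-conjugate pair λ ≈ -4.3654 ± 2.0136i. Their product equals the constant term, so |λ|^2 ≈ 23.111 and |λ| ≈ 4.8074.
Thus the eigenvalues (to 4 decimals) are 1.7308 (modulus 1.7308); -4.3654 ± 2.0136i (modulus 4.8074). The spectral radius is the largest modulus: r(A) ≈ 4.8074. (Cross-check: r(A) ≤ ||A||_2 ≈ 6.4812; equality holds whenever A is normal, though it can also hold for some non-normal A.)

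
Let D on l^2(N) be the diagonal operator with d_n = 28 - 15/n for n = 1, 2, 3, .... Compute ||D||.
||D|| = 28

For a diagonal operator on l^2 with entries d_n, ||D|| = sup_n |d_n|. Here d_1 = 13, d_2 = 41/2, ..., and d_n = 28 - 15/n increases monotonically toward 28. All terms lie in [13, 28), so |d_n| = d_n and the supremum is the limit 28, which is not attained by any individual d_n. Hence ||D|| = 28.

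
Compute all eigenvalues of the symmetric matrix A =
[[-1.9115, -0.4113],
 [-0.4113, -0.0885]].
sigma(A) ≈ {-2, 0}

A is real symmetric, so its spectrum consists of real eigenvalues. Expanding the characteristic polynomial of the displayed matrix gives
  det(λ I - A) = p(λ) = λ^2 + (2)λ + (0).
Solving p(λ) = 0 yields eigenvalues ≈ -2, 0. (A is shown rounded to 4 decimals, so these recover the underlying integer eigenvalues to within that precision.)
Verification: the trace of A = -2 equals the sum of eigenvalues -2, and det(A) ≈ 0.0000 matches the eigenvalue product 0.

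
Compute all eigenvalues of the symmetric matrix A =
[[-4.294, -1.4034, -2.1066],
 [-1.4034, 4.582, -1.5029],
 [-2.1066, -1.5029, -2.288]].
sigma(A) ≈ {-6, -1, 5}

A is real symmetric, so its spectrum consists of real eigenvalues. Expanding the characteristic polynomial of the displayed matrix gives
  det(λ I - A) = p(λ) = λ^3 + (2)λ^2 + (-29)λ + (-30.0016).
Solving p(λ) = 0 yields eigenvalues ≈ -6, -1, 5. (A is shown rounded to 4 decimals, so these recover the underlying integer eigenvalues to within that precision.)
Verification: the trace of A = -2 equals the sum of eigenvalues -2, and det(A) ≈ 30.0016 matches the eigenvalue product 30.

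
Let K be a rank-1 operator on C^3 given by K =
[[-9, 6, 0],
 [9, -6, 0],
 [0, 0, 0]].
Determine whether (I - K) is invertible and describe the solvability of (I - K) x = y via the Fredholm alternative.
(I - K) is invertible (det(I - K) = 16 ≠ 0), so for every y in C^3 the equation (I - K) x = y has a unique solution.

K has rank 1, so it is an outer product K = u v^T: every row of K is a multiple of one row vector. Reading off the entries, u = (3, -3, 0) and v = (-3, 2, 0) (row i of K equals u_i·v^T). A rank-one matrix u v^T satisfies K u = u (v·u) and kills the (2)-dimensional subspace v^⊥, so its characteristic polynomial is lambda^2 (lambda - v·u) with v·u = tr K = -15. Hence the eigenvalues of I - K are 1 (multiplicity 2) and 1 - (-15) = 16, so det(I - K) = 16. (Direct check: I - K =
[[10, -6, 0],
 [-9, 7, 0],
 [0, 0, 1]]
has determinant 16.) The finite-dimensional Fredholm alternative says: either (I - K) is invertible, or ker(I - K) ≠ {0} and then range(I - K) = ker((I - K)^*)^⊥, with dim ker(I - K) = dim ker((I - K)^*). Since det(I - K) ≠ 0, 1 is not an eigenvalue of K and ker(I - K) = {0}, so we are in the first case: for every y there is a unique x = (I - K)^(-1) y. Explicitly, by the Sherman–Morrison formula, (I - u v^T)^(-1) = I + u v^T/(1 - v·u), i.e. (I - K)^(-1) = I + K/(16).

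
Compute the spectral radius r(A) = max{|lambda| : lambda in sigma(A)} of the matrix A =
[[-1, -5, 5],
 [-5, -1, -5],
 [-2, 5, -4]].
r(A) = 6

The eigenvalues of A are the roots of its characteristic polynomial. With M = A (coefficients from the trace, the sum of principal 2x2 minors, and det A):
  p(λ) = det(λ I - M) = λ^3 + 6λ^2 + 19λ + 114.
By the rational root theorem any rational root is an integer divisor of 114. Testing λ = -6: p(-6) = -216 + 216 - 114 + 114 = 0, so λ = -6 is a root. Dividing out (λ + 6) leaves p(λ) = (λ + 6)(λ^2 + 19). For λ^2 + 19 the discriminant is -76. It is negative, so the roots are the complex-conjugate pair λ = 0 ± (sqrt(76)/2) i ≈ 0 ± 4.3589i. For a conjugate pair the product of the roots equals the constant term, so |λ|^2 = 19 and |λ| = sqrt(19) ≈ 4.3589.
Thus the eigenvalues (to 4 decimals) are 0 ± 4.3589i (modulus 4.3589); -6 (modulus 6). The spectral radius is the largest modulus: r(A) = 6. (Cross-check: r(A) ≤ ||A||_2 ≈ 10.2783; equality holds whenever A is normal, though it can also hold for some non-normal A.)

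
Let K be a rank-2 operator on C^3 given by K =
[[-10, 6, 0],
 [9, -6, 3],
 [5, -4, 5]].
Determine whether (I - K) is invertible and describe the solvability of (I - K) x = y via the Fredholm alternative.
(I - K) is invertible (det(I - K) = -50 ≠ 0), so for every y in C^3 the equation (I - K) x = y has a unique solution.

K has rank 2 and factors as K = U V^T = u1 v1^T + u2 v2^T with u1 = (-2, 0, -2), v1 = (2, -1, -1), u2 = (-2, 3, 3), v2 = (3, -2, 1) (multiplying out reproduces the displayed K). The nonzero eigenvalues of U V^T coincide with those of the 2 x 2 matrix G = V^T U = [[v1·u1, v1·u2], [v2·u1, v2·u2]] = [[-2, -10], [-8, -9]], and by the Sylvester determinant identity det(I_3 - U V^T) = det(I_2 - V^T U) = det([[3, 10], [8, 10]]) = (3)(10) - (10)(8) = -50. (Direct check: I - K =
[[11, -6, 0],
 [-9, 7, -3],
 [-5, 4, -4]]
has determinant -50.) The finite-dimensional Fredholm alternative says: either (I - K) is invertible, or ker(I - K) ≠ {0} and then range(I - K) = ker((I - K)^*)^⊥, with dim ker(I - K) = dim ker((I - K)^*). Since det(I - K) ≠ 0, 1 is not an eigenvalue of K and ker(I - K) = {0}, so we are in the first case: for every y there is a unique x = (I - K)^(-1) y. (Explicitly, by the Woodbury identity, (I - U V^T)^(-1) = I + U (I_2 - G)^(-1) V^T.)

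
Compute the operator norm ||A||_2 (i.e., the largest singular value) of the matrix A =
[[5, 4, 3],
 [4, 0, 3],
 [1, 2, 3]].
||A||_2 ≈ 8.8933 (= sqrt(largest eigenvalue of A^T A))

||A||_2 = sigma_max(A) = sqrt(lambda_max(A^T A)). Form the symmetric matrix M = A^T A =
[[42, 22, 30],
 [22, 20, 18],
 [30, 18, 27]].
Its characteristic polynomial (trace, sum of principal 2x2 minors, determinant of M give the coefficients) is
  p(λ) = det(λ I - M) = λ^3 - 89λ^2 + 806λ - 1764.
No integer candidate from the rational root theorem (±divisors of 1764) is a root, so the roots are irrational. The cubic discriminant is Δ = 270761204 > 0, so there are three distinct real roots. p(3) = -120 and p(4) = 100 have opposite signs, so a root lies in (3, 4); Newton's method refines it to λ ≈ 3.4569. p(6) = 84 and p(7) = -140 have opposite signs, so a root lies in (6, 7); Newton's method refines it to λ ≈ 6.4519. p(79) = -500 and p(80) = 5116 have opposite signs, so a root lies in (79, 80); Newton's method refines it to λ ≈ 79.0912. Check (Vieta): the three roots sum to 89, matching tr M = 89.
So the eigenvalues of A^T A are ≈ 3.4569, 6.4519, 79.0912 (all ≥ 0, as they must be for A^T A). The largest is λ_max ≈ 79.0912, hence ||A||_2 = sqrt(λ_max) ≈ 8.8933.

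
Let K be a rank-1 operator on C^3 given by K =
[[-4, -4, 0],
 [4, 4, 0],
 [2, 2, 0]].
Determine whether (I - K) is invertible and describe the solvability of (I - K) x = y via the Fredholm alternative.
(I - K) is invertible (det(I - K) = 1 ≠ 0), so for every y in C^3 the equation (I - K) x = y has a unique solution.

K has rank 1, so it is an outer product K = u v^T: every row of K is a multiple of one row vector. Reading off the entries, u = (-2, 2, 1) and v = (2, 2, 0) (row i of K equals u_i·v^T). A rank-one matrix u v^T satisfies K u = u (v·u) and kills the (2)-dimensional subspace v^⊥, so its characteristic polynomial is lambda^2 (lambda - v·u) with v·u = tr K = 0. Hence the eigenvalues of I - K are 1 (multiplicity 2) and 1 - (0) = 1, so det(I - K) = 1. (Direct check: I - K =
[[5, 4, 0],
 [-4, -3, 0],
 [-2, -2, 1]]
has determinant 1.) The finite-dimensional Fredholm alternative says: either (I - K) is invertible, or ker(I - K) ≠ {0} and then range(I - K) = ker((I - K)^*)^⊥, with dim ker(I - K) = dim ker((I - K)^*). Since det(I - K) ≠ 0, 1 is not an eigenvalue of K and ker(I - K) = {0}, so we are in the first case: for every y there is a unique x = (I - K)^(-1) y. Explicitly, by the Sherman–Morrison formula, (I - u v^T)^(-1) = I + u v^T/(1 - v·u), i.e. (I - K)^(-1) = I + K.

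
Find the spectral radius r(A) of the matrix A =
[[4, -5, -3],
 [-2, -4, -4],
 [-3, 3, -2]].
r(A) ≈ 5.4279

The eigenvalues of A are the roots of its characteristic polynomial. With M = A (coefficients from the trace, the sum of principal 2x2 minors, and det A):
  p(λ) = det(λ I - M) = λ^3 + 2λ^2 - 23λ - 94.
No integer candidate from the rational root theorem (±divisors of 94) is a root, so the roots are irrational. The cubic discriminant is Δ = -106948 < 0, so there is one real root and a complex-conjugate pair. p(5) = -34 and p(6) = 56 have opposite signs, so a root lies in (5, 6); Newton's method refines it to λ ≈ 5.4279. Dividing out (λ - (5.4279)) leaves approximately λ^2 + 7.4279λ + 17.3179. For λ^2 + 7.4279λ + 17.3179 the discriminant is -14.098. It is negative, so the remaining roots are the complex-conjugate pair λ ≈ -3.714 ± 1.8774i. Their product equals the constant term, so |λ|^2 ≈ 17.3179 and |λ| ≈ 4.1615.
Thus the eigenvalues (to 4 decimals) are 5.4279 (modulus 5.4279); -3.714 ± 1.8774i (modulus 4.1615). The spectral radius is the largest modulus: r(A) ≈ 5.4279. (Cross-check: r(A) ≤ ||A||_2 ≈ 8.5514; equality holds whenever A is normal, though it can also hold for some non-normal A.)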